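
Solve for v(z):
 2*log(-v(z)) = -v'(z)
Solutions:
 -li(-v(z)) = C1 - 2*z


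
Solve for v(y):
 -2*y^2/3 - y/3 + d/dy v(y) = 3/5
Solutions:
 v(y) = C1 + 2*y^3/9 + y^2/6 + 3*y/5


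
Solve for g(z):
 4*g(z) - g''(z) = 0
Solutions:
 g(z) = C1*exp(-2*z) + C2*exp(2*z)


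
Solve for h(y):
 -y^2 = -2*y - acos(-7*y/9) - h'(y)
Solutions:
 h(y) = C1 + y^3/3 - y^2 - y*acos(-7*y/9) - sqrt(81 - 49*y^2)/7


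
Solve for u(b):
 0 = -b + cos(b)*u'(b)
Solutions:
 u(b) = C1 + Integral(b/cos(b), b)


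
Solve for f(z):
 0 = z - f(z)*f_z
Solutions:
 f(z) = -sqrt(C1 + z^2)
 f(z) = sqrt(C1 + z^2)


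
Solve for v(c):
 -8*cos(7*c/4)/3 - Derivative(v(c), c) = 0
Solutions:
 v(c) = C1 - 32*sin(7*c/4)/21


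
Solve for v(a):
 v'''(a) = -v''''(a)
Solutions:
 v(a) = C1 + C2*a + C3*a^2 + C4*exp(-a)


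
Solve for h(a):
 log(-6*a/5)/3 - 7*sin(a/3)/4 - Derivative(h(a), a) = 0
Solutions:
 h(a) = C1 + a*log(-a)/3 - a*log(5)/3 - a/3 + a*log(6)/3 + 21*cos(a/3)/4


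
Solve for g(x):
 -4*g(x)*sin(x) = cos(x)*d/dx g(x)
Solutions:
 g(x) = C1*cos(x)^4


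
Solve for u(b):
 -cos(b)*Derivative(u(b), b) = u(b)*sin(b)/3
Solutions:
 u(b) = C1*cos(b)^(1/3)


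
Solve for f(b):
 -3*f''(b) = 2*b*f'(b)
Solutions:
 f(b) = C1 + C2*erf(sqrt(3)*b/3)


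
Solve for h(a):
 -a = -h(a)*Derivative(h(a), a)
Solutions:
 h(a) = -sqrt(C1 + a^2)
 h(a) = sqrt(C1 + a^2)


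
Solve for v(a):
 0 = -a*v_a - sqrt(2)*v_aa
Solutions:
 v(a) = C1 + C2*erf(2^(1/4)*a/2)


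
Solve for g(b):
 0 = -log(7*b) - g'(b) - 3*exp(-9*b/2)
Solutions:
 g(b) = C1 - b*log(b) + b*(1 - log(7)) + 2*exp(-9*b/2)/3


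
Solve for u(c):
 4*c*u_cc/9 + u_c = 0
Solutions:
 u(c) = C1 + C2/c^(5/4)


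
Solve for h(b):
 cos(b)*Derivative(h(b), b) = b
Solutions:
 h(b) = C1 + Integral(b/cos(b), b)


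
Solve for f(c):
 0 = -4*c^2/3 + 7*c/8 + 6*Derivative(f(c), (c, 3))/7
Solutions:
 f(c) = C1 + C2*c + C3*c^2 + 7*c^5/270 - 49*c^4/1152


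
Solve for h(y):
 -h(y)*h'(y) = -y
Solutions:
 h(y) = -sqrt(C1 + y^2)
 h(y) = sqrt(C1 + y^2)


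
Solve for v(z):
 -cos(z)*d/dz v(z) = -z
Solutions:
 v(z) = C1 + Integral(z/cos(z), z)


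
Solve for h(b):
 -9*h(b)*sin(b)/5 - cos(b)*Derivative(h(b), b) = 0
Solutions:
 h(b) = C1*cos(b)^(9/5)


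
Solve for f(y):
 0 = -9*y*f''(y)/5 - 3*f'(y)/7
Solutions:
 f(y) = C1 + C2*y^(16/21)


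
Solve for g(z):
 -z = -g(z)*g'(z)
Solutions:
 g(z) = -sqrt(C1 + z^2)
 g(z) = sqrt(C1 + z^2)


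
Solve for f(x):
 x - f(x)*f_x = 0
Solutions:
 f(x) = -sqrt(C1 + x^2)
 f(x) = sqrt(C1 + x^2)


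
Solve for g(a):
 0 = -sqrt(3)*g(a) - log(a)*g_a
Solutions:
 g(a) = C1*exp(-sqrt(3)*li(a))


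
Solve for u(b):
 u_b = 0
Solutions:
 u(b) = C1


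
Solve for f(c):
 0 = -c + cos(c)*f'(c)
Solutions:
 f(c) = C1 + Integral(c/cos(c), c)


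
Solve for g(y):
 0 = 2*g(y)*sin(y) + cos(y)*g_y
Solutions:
 g(y) = C1*cos(y)^2


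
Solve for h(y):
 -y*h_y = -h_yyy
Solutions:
 h(y) = C1 + Integral(C2*airyai(y) + C3*airybi(y), y)


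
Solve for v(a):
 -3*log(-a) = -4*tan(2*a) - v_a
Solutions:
 v(a) = C1 + 3*a*log(-a) - 3*a + 2*log(cos(2*a))


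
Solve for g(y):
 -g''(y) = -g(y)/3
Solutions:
 g(y) = C1*exp(-sqrt(3)*y/3) + C2*exp(sqrt(3)*y/3)


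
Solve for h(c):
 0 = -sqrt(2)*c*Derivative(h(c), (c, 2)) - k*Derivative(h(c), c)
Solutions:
 h(c) = C1 + c^(-sqrt(2)*re(k)/2 + 1)*(C2*sin(sqrt(2)*log(c)*Abs(im(k))/2) + C3*cos(sqrt(2)*log(c)*im(k)/2))


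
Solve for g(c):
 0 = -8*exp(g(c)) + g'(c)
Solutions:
 g(c) = log(-1/(C1 + 8*c))


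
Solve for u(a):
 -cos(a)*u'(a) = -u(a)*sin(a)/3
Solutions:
 u(a) = C1/cos(a)^(1/3)


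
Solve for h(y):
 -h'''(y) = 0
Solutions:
 h(y) = C1 + C2*y + C3*y^2


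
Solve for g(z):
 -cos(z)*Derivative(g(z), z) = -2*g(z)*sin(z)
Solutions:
 g(z) = C1/cos(z)^2


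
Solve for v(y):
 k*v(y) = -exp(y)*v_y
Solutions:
 v(y) = C1*exp(k*exp(-y))


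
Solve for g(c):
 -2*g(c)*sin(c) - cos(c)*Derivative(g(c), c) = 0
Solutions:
 g(c) = C1*cos(c)^2


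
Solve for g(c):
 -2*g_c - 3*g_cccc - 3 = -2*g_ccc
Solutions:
 g(c) = C1 + C2*exp(c*(4/(9*sqrt(681) + 235)^(1/3) + 4 + (9*sqrt(681) + 235)^(1/3))/18)*sin(sqrt(3)*c*(-(9*sqrt(681) + 235)^(1/3) + 4/(9*sqrt(681) + 235)^(1/3))/18) + C3*exp(c*(4/(9*sqrt(681) + 235)^(1/3) + 4 + (9*sqrt(681) + 235)^(1/3))/18)*cos(sqrt(3)*c*(-(9*sqrt(681) + 235)^(1/3) + 4/(9*sqrt(681) + 235)^(1/3))/18) + C4*exp(c*(-(9*sqrt(681) + 235)^(1/3) - 4/(9*sqrt(681) + 235)^(1/3) + 2)/9) - 3*c/2


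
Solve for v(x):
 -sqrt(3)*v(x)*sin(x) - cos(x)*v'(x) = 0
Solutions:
 v(x) = C1*cos(x)^(sqrt(3))


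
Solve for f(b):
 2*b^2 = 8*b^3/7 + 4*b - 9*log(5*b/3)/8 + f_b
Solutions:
 f(b) = C1 - 2*b^4/7 + 2*b^3/3 - 2*b^2 + 9*b*log(b)/8 - 9*b*log(3)/8 - 9*b/8 + 9*b*log(5)/8


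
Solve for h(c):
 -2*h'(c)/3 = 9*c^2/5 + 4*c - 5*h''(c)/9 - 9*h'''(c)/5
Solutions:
 h(c) = C1 + C2*exp(c*(-25 + sqrt(10345))/162) + C3*exp(-c*(25 + sqrt(10345))/162) - 9*c^3/10 - 21*c^2/4 - 2333*c/100


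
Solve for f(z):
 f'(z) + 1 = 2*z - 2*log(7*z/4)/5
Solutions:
 f(z) = C1 + z^2 - 2*z*log(z)/5 - 2*z*log(7)/5 - 3*z/5 + 4*z*log(2)/5


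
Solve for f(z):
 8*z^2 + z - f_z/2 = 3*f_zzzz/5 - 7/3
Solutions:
 f(z) = C1 + C4*exp(-5^(1/3)*6^(2/3)*z/6) + 16*z^3/3 + z^2 + 14*z/3 + (C2*sin(2^(2/3)*3^(1/6)*5^(1/3)*z/4) + C3*cos(2^(2/3)*3^(1/6)*5^(1/3)*z/4))*exp(5^(1/3)*6^(2/3)*z/12)


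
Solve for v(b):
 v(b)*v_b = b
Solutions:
 v(b) = -sqrt(C1 + b^2)
 v(b) = sqrt(C1 + b^2)


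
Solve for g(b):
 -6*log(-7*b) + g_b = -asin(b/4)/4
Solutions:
 g(b) = C1 + 6*b*log(-b) - b*asin(b/4)/4 - 6*b + 6*b*log(7) - sqrt(16 - b^2)/4


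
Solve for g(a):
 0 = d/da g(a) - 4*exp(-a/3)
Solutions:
 g(a) = C1 - 12*exp(-a/3)


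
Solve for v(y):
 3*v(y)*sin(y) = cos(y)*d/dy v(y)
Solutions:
 v(y) = C1/cos(y)^3


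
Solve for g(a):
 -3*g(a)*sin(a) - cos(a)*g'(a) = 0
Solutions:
 g(a) = C1*cos(a)^3


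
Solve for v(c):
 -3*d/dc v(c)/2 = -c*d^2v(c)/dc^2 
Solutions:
 v(c) = C1 + C2*c^(5/2)


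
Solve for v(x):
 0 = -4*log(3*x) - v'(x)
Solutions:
 v(x) = C1 - 4*x*log(x) - x*log(81) + 4*x


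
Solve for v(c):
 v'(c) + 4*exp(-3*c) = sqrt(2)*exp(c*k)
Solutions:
 v(c) = C1 + 4*exp(-3*c)/3 + sqrt(2)*exp(c*k)/k


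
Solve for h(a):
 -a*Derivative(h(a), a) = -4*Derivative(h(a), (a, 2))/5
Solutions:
 h(a) = C1 + C2*erfi(sqrt(10)*a/4)


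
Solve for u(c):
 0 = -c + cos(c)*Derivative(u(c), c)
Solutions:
 u(c) = C1 + Integral(c/cos(c), c)


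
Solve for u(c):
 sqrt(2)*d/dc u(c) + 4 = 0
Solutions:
 u(c) = C1 - 2*sqrt(2)*c


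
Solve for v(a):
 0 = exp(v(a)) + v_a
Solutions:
 v(a) = log(1/(C1 + a))


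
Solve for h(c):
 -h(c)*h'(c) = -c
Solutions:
 h(c) = -sqrt(C1 + c^2)
 h(c) = sqrt(C1 + c^2)


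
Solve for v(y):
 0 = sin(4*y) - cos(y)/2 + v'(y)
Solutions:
 v(y) = C1 + sin(y)/2 + cos(4*y)/4


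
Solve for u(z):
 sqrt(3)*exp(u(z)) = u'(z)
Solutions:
 u(z) = log(-1/(C1 + sqrt(3)*z))


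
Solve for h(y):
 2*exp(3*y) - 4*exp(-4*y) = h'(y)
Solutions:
 h(y) = C1 + 2*exp(3*y)/3 + exp(-4*y)


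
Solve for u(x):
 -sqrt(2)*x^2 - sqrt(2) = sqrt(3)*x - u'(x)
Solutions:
 u(x) = C1 + sqrt(2)*x^3/3 + sqrt(3)*x^2/2 + sqrt(2)*x


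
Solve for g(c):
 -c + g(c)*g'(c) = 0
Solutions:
 g(c) = -sqrt(C1 + c^2)
 g(c) = sqrt(C1 + c^2)


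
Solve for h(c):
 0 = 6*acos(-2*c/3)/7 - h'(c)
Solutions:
 h(c) = C1 + 6*c*acos(-2*c/3)/7 + 3*sqrt(9 - 4*c^2)/7


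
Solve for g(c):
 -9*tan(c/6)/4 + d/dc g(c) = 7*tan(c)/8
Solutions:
 g(c) = C1 - 27*log(cos(c/6))/2 - 7*log(cos(c))/8


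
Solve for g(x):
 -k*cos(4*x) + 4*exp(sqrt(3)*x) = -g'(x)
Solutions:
 g(x) = C1 + k*sin(4*x)/4 - 4*sqrt(3)*exp(sqrt(3)*x)/3


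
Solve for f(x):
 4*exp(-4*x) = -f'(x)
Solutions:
 f(x) = C1 + exp(-4*x)


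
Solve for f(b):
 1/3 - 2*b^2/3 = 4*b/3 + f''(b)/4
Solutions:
 f(b) = C1 + C2*b - 2*b^4/9 - 8*b^3/9 + 2*b^2/3


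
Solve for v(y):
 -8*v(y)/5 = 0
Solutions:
 v(y) = 0


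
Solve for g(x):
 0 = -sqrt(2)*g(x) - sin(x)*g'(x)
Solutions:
 g(x) = C1*(cos(x) + 1)^(sqrt(2)/2)/(cos(x) - 1)^(sqrt(2)/2)


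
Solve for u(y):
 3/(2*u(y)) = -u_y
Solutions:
 u(y) = -sqrt(C1 - 3*y)
 u(y) = sqrt(C1 - 3*y)


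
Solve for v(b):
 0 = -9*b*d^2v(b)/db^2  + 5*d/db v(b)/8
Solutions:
 v(b) = C1 + C2*b^(77/72)


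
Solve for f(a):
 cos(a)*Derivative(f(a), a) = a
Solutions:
 f(a) = C1 + Integral(a/cos(a), a)


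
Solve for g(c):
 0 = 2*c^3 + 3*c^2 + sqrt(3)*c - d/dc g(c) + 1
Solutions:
 g(c) = C1 + c^4/2 + c^3 + sqrt(3)*c^2/2 + c


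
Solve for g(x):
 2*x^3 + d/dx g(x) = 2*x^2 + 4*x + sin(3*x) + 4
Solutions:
 g(x) = C1 - x^4/2 + 2*x^3/3 + 2*x^2 + 4*x - cos(3*x)/3


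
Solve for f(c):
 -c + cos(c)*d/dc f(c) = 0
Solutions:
 f(c) = C1 + Integral(c/cos(c), c)


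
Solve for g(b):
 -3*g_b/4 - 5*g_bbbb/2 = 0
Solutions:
 g(b) = C1 + C4*exp(-10^(2/3)*3^(1/3)*b/10) + (C2*sin(10^(2/3)*3^(5/6)*b/20) + C3*cos(10^(2/3)*3^(5/6)*b/20))*exp(10^(2/3)*3^(1/3)*b/20)


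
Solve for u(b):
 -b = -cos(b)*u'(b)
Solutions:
 u(b) = C1 + Integral(b/cos(b), b)


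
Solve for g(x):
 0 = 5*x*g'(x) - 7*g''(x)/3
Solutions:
 g(x) = C1 + C2*erfi(sqrt(210)*x/14)


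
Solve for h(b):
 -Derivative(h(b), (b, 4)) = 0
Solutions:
 h(b) = C1 + C2*b + C3*b^2 + C4*b^3


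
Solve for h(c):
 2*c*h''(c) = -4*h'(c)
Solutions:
 h(c) = C1 + C2/c


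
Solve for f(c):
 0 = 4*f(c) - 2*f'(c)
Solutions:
 f(c) = C1*exp(2*c)


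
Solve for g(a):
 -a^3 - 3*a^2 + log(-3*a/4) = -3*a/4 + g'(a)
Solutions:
 g(a) = C1 - a^4/4 - a^3 + 3*a^2/8 + a*log(-a) + a*(-2*log(2) - 1 + log(3))


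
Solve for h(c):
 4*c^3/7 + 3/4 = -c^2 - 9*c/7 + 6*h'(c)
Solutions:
 h(c) = C1 + c^4/42 + c^3/18 + 3*c^2/28 + c/8


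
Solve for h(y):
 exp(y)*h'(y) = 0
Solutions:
 h(y) = C1


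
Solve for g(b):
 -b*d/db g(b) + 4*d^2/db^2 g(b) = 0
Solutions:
 g(b) = C1 + C2*erfi(sqrt(2)*b/4)


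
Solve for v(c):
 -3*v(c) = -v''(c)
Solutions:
 v(c) = C1*exp(-sqrt(3)*c) + C2*exp(sqrt(3)*c)


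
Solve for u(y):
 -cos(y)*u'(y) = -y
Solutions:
 u(y) = C1 + Integral(y/cos(y), y)


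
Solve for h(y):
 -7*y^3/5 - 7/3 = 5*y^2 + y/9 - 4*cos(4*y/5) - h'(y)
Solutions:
 h(y) = C1 + 7*y^4/20 + 5*y^3/3 + y^2/18 + 7*y/3 - 5*sin(4*y/5)


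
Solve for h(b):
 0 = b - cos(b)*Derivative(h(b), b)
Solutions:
 h(b) = C1 + Integral(b/cos(b), b)


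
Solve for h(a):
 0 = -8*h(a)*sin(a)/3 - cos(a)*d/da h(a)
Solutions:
 h(a) = C1*cos(a)^(8/3)


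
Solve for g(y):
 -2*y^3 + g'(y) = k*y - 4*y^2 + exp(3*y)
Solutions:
 g(y) = C1 + k*y^2/2 + y^4/2 - 4*y^3/3 + exp(3*y)/3


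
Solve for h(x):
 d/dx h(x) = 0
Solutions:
 h(x) = C1


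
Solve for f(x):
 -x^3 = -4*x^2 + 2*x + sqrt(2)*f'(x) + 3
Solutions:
 f(x) = C1 - sqrt(2)*x^4/8 + 2*sqrt(2)*x^3/3 - sqrt(2)*x^2/2 - 3*sqrt(2)*x/2


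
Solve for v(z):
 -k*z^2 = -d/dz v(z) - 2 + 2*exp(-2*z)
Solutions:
 v(z) = C1 + k*z^3/3 - 2*z - exp(-2*z)


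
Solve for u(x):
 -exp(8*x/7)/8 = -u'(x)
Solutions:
 u(x) = C1 + 7*exp(8*x/7)/64


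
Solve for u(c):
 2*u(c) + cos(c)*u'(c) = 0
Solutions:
 u(c) = C1*(sin(c) - 1)/(sin(c) + 1)


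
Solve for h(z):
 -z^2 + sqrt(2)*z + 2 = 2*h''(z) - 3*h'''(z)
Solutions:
 h(z) = C1 + C2*z + C3*exp(2*z/3) - z^4/24 + z^3*(-3 + sqrt(2))/12 + z^2*(-5 + 3*sqrt(2))/8


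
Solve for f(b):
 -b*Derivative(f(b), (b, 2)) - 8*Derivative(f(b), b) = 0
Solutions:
 f(b) = C1 + C2/b^7


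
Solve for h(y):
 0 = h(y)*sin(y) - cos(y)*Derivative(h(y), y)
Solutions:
 h(y) = C1/cos(y)


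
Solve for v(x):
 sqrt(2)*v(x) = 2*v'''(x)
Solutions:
 v(x) = C3*exp(2^(5/6)*x/2) + (C1*sin(2^(5/6)*sqrt(3)*x/4) + C2*cos(2^(5/6)*sqrt(3)*x/4))*exp(-2^(5/6)*x/4)


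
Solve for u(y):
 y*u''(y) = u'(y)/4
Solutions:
 u(y) = C1 + C2*y^(5/4)


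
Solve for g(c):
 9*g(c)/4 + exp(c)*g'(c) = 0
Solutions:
 g(c) = C1*exp(9*exp(-c)/4)


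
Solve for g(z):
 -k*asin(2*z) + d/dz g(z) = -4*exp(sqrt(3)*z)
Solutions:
 g(z) = C1 + k*(z*asin(2*z) + sqrt(1 - 4*z^2)/2) - 4*sqrt(3)*exp(sqrt(3)*z)/3


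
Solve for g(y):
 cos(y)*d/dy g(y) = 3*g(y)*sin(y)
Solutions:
 g(y) = C1/cos(y)^3


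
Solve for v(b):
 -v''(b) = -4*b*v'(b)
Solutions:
 v(b) = C1 + C2*erfi(sqrt(2)*b)


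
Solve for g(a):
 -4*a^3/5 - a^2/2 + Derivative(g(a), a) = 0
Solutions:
 g(a) = C1 + a^4/5 + a^3/6


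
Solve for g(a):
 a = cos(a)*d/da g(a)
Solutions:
 g(a) = C1 + Integral(a/cos(a), a)


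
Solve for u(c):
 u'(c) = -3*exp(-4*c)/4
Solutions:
 u(c) = C1 + 3*exp(-4*c)/16


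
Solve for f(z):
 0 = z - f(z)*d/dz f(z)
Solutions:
 f(z) = -sqrt(C1 + z^2)
 f(z) = sqrt(C1 + z^2)


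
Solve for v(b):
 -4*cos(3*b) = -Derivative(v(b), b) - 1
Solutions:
 v(b) = C1 - b + 4*sin(3*b)/3


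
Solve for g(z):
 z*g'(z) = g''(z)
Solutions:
 g(z) = C1 + C2*erfi(sqrt(2)*z/2)


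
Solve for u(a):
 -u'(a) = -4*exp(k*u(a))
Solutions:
 u(a) = Piecewise((log(-1/(C1*k + 4*a*k))/k, Ne(k, 0)), (nan, True))
 u(a) = Piecewise((C1 + 4*a, Eq(k, 0)), (nan, True))


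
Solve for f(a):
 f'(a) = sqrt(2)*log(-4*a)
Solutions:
 f(a) = C1 + sqrt(2)*a*log(-a) + sqrt(2)*a*(-1 + 2*log(2))


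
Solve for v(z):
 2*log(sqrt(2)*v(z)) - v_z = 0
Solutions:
 -Integral(1/(2*log(_y) + log(2)), (_y, v(z))) = C1 - z


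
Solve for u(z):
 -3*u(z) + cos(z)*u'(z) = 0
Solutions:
 u(z) = C1*(sin(z) + 1)^(3/2)/(sin(z) - 1)^(3/2)


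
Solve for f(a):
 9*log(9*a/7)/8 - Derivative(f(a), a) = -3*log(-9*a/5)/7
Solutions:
 f(a) = C1 + 87*a*log(a)/56 + 3*a*(-21*log(7) - 29 - 8*log(5) + 58*log(3) + 8*I*pi)/56


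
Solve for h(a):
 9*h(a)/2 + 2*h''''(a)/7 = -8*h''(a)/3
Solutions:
 h(a) = C1*sin(sqrt(6)*a*sqrt(28 - sqrt(217))/6) + C2*sin(sqrt(6)*a*sqrt(sqrt(217) + 28)/6) + C3*cos(sqrt(6)*a*sqrt(28 - sqrt(217))/6) + C4*cos(sqrt(6)*a*sqrt(sqrt(217) + 28)/6)


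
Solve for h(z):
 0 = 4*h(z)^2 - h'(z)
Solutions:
 h(z) = -1/(C1 + 4*z)


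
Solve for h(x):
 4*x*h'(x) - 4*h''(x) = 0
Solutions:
 h(x) = C1 + C2*erfi(sqrt(2)*x/2)


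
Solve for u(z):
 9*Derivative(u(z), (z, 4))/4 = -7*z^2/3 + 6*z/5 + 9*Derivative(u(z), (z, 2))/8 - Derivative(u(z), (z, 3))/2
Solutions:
 u(z) = C1 + C2*z + C3*exp(z*(-2 + sqrt(166))/18) + C4*exp(-z*(2 + sqrt(166))/18) + 14*z^4/81 + 472*z^3/3645 + 47248*z^2/10935


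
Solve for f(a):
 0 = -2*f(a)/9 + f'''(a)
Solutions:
 f(a) = C3*exp(6^(1/3)*a/3) + (C1*sin(2^(1/3)*3^(5/6)*a/6) + C2*cos(2^(1/3)*3^(5/6)*a/6))*exp(-6^(1/3)*a/6)


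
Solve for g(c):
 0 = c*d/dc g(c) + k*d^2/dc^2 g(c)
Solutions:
 g(c) = C1 + C2*sqrt(k)*erf(sqrt(2)*c*sqrt(1/k)/2)


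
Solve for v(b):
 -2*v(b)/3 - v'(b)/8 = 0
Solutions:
 v(b) = C1*exp(-16*b/3)


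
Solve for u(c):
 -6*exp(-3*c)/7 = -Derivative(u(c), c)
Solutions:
 u(c) = C1 - 2*exp(-3*c)/7


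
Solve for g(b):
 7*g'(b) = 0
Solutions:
 g(b) = C1


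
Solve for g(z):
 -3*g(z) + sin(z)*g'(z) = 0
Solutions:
 g(z) = C1*(cos(z) - 1)^(3/2)/(cos(z) + 1)^(3/2)


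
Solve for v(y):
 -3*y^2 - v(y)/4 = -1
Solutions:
 v(y) = 4 - 12*y^2


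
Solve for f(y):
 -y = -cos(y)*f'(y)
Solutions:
 f(y) = C1 + Integral(y/cos(y), y)


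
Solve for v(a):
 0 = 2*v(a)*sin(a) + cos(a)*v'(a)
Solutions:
 v(a) = C1*cos(a)^2


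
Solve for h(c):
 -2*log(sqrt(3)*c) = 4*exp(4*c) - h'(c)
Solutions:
 h(c) = C1 + 2*c*log(c) + c*(-2 + log(3)) + exp(4*c)


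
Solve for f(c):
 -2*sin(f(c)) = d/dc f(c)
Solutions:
 f(c) = -acos((-C1 - exp(4*c))/(C1 - exp(4*c))) + 2*pi
 f(c) = acos((-C1 - exp(4*c))/(C1 - exp(4*c)))


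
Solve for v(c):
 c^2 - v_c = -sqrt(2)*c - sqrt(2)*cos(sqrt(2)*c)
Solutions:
 v(c) = C1 + c^3/3 + sqrt(2)*c^2/2 + sin(sqrt(2)*c)


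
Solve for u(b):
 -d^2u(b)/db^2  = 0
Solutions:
 u(b) = C1 + C2*b


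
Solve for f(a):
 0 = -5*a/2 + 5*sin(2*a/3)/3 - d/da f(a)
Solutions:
 f(a) = C1 - 5*a^2/4 - 5*cos(2*a/3)/2


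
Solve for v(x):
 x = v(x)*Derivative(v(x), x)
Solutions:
 v(x) = -sqrt(C1 + x^2)
 v(x) = sqrt(C1 + x^2)


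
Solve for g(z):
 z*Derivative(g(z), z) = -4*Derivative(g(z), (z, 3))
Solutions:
 g(z) = C1 + Integral(C2*airyai(-2^(1/3)*z/2) + C3*airybi(-2^(1/3)*z/2), z)


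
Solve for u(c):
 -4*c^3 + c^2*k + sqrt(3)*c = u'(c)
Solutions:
 u(c) = C1 - c^4 + c^3*k/3 + sqrt(3)*c^2/2


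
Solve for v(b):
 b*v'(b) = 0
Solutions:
 v(b) = C1


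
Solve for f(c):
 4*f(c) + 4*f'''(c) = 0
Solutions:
 f(c) = C3*exp(-c) + (C1*sin(sqrt(3)*c/2) + C2*cos(sqrt(3)*c/2))*exp(c/2)


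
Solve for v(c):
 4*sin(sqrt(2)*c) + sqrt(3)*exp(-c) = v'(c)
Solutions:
 v(c) = C1 - 2*sqrt(2)*cos(sqrt(2)*c) - sqrt(3)*exp(-c)


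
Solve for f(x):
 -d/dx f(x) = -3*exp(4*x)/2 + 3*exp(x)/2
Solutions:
 f(x) = C1 + 3*exp(4*x)/8 - 3*exp(x)/2


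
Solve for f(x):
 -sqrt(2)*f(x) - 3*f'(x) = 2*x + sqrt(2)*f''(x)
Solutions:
 f(x) = C1*exp(-sqrt(2)*x) + C2*exp(-sqrt(2)*x/2) - sqrt(2)*x + 3


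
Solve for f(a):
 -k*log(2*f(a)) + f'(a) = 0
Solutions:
 Integral(1/(log(_y) + log(2)), (_y, f(a))) = C1 + a*k


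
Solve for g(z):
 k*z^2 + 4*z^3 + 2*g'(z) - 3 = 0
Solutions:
 g(z) = C1 - k*z^3/6 - z^4/2 + 3*z/2


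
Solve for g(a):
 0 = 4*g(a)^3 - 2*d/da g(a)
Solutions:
 g(a) = -sqrt(2)*sqrt(-1/(C1 + 2*a))/2
 g(a) = sqrt(2)*sqrt(-1/(C1 + 2*a))/2


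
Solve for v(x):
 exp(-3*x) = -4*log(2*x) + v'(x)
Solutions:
 v(x) = C1 + 4*x*log(x) + 4*x*(-1 + log(2)) - exp(-3*x)/3


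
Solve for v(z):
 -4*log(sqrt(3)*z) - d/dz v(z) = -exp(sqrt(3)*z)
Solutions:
 v(z) = C1 - 4*z*log(z) + 2*z*(2 - log(3)) + sqrt(3)*exp(sqrt(3)*z)/3


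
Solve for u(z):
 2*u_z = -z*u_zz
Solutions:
 u(z) = C1 + C2/z


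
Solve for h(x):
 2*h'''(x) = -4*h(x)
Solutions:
 h(x) = C3*exp(-2^(1/3)*x) + (C1*sin(2^(1/3)*sqrt(3)*x/2) + C2*cos(2^(1/3)*sqrt(3)*x/2))*exp(2^(1/3)*x/2)


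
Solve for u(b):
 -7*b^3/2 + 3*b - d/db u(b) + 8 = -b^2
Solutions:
 u(b) = C1 - 7*b^4/8 + b^3/3 + 3*b^2/2 + 8*b


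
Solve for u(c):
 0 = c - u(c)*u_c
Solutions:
 u(c) = -sqrt(C1 + c^2)
 u(c) = sqrt(C1 + c^2)


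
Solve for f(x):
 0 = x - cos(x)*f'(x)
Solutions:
 f(x) = C1 + Integral(x/cos(x), x)


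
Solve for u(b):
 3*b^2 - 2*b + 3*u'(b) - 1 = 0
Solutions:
 u(b) = C1 - b^3/3 + b^2/3 + b/3


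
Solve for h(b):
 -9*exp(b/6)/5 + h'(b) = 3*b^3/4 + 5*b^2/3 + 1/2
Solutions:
 h(b) = C1 + 3*b^4/16 + 5*b^3/9 + b/2 + 54*exp(b/6)/5


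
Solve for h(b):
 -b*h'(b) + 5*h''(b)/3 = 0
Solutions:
 h(b) = C1 + C2*erfi(sqrt(30)*b/10)


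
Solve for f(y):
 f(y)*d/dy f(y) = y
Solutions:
 f(y) = -sqrt(C1 + y^2)
 f(y) = sqrt(C1 + y^2)


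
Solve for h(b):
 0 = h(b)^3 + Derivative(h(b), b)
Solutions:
 h(b) = -sqrt(2)*sqrt(-1/(C1 - b))/2
 h(b) = sqrt(2)*sqrt(-1/(C1 - b))/2


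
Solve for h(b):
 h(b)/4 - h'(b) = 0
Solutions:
 h(b) = C1*exp(b/4)


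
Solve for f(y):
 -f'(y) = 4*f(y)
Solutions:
 f(y) = C1*exp(-4*y)


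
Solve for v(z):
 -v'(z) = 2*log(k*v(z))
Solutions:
 li(k*v(z))/k = C1 - 2*z


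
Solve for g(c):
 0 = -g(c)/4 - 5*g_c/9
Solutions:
 g(c) = C1*exp(-9*c/20)


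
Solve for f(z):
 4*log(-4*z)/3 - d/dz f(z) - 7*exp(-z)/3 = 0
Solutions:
 f(z) = C1 + 4*z*log(-z)/3 + 4*z*(-1 + 2*log(2))/3 + 7*exp(-z)/3


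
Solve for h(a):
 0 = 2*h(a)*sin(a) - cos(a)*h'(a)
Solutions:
 h(a) = C1/cos(a)^2


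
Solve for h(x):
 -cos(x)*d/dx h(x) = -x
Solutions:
 h(x) = C1 + Integral(x/cos(x), x)


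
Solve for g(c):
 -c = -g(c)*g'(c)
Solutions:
 g(c) = -sqrt(C1 + c^2)
 g(c) = sqrt(C1 + c^2)


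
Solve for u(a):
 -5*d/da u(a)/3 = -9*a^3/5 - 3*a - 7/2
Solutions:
 u(a) = C1 + 27*a^4/100 + 9*a^2/10 + 21*a/10


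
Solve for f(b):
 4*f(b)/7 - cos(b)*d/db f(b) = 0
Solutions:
 f(b) = C1*(sin(b) + 1)^(2/7)/(sin(b) - 1)^(2/7)


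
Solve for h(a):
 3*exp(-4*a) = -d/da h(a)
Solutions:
 h(a) = C1 + 3*exp(-4*a)/4


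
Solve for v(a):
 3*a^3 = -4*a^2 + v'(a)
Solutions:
 v(a) = C1 + 3*a^4/4 + 4*a^3/3


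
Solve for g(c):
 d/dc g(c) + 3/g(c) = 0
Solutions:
 g(c) = -sqrt(C1 - 6*c)
 g(c) = sqrt(C1 - 6*c)


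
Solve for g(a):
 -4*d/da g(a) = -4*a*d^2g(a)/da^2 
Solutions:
 g(a) = C1 + C2*a^2


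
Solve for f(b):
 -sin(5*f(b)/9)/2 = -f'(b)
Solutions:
 -b/2 + 9*log(cos(5*f(b)/9) - 1)/10 - 9*log(cos(5*f(b)/9) + 1)/10 = C1


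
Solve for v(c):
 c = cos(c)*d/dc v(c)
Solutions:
 v(c) = C1 + Integral(c/cos(c), c)


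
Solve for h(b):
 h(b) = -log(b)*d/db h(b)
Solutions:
 h(b) = C1*exp(-li(b))


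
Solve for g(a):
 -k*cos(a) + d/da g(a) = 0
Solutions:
 g(a) = C1 + k*sin(a)


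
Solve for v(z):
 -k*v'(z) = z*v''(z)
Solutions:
 v(z) = C1 + z^(1 - re(k))*(C2*sin(log(z)*Abs(im(k))) + C3*cos(log(z)*im(k)))


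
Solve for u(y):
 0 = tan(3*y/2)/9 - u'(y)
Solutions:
 u(y) = C1 - 2*log(cos(3*y/2))/27


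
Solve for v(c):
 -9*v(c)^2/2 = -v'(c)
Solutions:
 v(c) = -2/(C1 + 9*c)


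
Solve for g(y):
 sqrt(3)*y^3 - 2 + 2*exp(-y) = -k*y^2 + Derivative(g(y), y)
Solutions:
 g(y) = C1 + k*y^3/3 + sqrt(3)*y^4/4 - 2*y - 2*exp(-y)


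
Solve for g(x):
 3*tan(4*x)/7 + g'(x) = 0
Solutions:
 g(x) = C1 + 3*log(cos(4*x))/28


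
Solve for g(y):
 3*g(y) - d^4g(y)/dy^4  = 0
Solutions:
 g(y) = C1*exp(-3^(1/4)*y) + C2*exp(3^(1/4)*y) + C3*sin(3^(1/4)*y) + C4*cos(3^(1/4)*y)


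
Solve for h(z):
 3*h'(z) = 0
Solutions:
 h(z) = C1


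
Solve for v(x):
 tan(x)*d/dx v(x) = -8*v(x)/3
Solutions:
 v(x) = C1/sin(x)^(8/3)


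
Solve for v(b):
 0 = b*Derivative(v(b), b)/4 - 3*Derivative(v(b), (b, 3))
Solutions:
 v(b) = C1 + Integral(C2*airyai(18^(1/3)*b/6) + C3*airybi(18^(1/3)*b/6), b)


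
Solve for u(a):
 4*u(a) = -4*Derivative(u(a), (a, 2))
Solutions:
 u(a) = C1*sin(a) + C2*cos(a)


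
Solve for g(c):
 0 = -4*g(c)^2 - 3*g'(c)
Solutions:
 g(c) = 3/(C1 + 4*c)


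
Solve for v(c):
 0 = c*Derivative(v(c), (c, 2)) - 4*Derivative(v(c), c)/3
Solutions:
 v(c) = C1 + C2*c^(7/3)


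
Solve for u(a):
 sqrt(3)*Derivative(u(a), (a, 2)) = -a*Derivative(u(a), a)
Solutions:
 u(a) = C1 + C2*erf(sqrt(2)*3^(3/4)*a/6)


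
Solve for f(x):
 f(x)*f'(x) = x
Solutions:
 f(x) = -sqrt(C1 + x^2)
 f(x) = sqrt(C1 + x^2)


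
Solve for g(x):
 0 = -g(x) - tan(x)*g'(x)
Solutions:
 g(x) = C1/sin(x)


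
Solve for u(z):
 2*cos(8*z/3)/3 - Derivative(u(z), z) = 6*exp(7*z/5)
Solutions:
 u(z) = C1 - 30*exp(7*z/5)/7 + sin(8*z/3)/4


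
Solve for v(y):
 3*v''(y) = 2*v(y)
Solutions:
 v(y) = C1*exp(-sqrt(6)*y/3) + C2*exp(sqrt(6)*y/3)


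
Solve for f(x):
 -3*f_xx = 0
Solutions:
 f(x) = C1 + C2*x


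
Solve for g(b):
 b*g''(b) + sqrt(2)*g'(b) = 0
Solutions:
 g(b) = C1 + C2*b^(1 - sqrt(2))


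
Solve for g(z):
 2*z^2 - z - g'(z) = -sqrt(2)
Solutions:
 g(z) = C1 + 2*z^3/3 - z^2/2 + sqrt(2)*z


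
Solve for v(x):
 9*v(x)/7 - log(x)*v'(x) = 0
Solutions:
 v(x) = C1*exp(9*li(x)/7)


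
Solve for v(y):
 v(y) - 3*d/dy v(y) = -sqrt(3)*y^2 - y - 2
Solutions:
 v(y) = C1*exp(y/3) - sqrt(3)*y^2 - 6*sqrt(3)*y - y - 18*sqrt(3) - 5


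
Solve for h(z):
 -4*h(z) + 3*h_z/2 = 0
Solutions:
 h(z) = C1*exp(8*z/3)


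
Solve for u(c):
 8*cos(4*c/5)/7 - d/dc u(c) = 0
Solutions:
 u(c) = C1 + 10*sin(4*c/5)/7


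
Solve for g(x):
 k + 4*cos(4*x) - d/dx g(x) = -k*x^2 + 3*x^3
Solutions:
 g(x) = C1 + k*x^3/3 + k*x - 3*x^4/4 + sin(4*x)


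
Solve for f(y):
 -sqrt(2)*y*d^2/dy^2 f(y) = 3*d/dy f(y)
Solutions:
 f(y) = C1 + C2*y^(1 - 3*sqrt(2)/2)


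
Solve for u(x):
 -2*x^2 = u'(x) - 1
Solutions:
 u(x) = C1 - 2*x^3/3 + x


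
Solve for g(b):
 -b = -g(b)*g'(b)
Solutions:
 g(b) = -sqrt(C1 + b^2)
 g(b) = sqrt(C1 + b^2)


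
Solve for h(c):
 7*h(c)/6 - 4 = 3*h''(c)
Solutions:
 h(c) = C1*exp(-sqrt(14)*c/6) + C2*exp(sqrt(14)*c/6) + 24/7


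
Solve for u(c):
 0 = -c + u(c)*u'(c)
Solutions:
 u(c) = -sqrt(C1 + c^2)
 u(c) = sqrt(C1 + c^2)


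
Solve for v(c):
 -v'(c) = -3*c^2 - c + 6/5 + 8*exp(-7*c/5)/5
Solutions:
 v(c) = C1 + c^3 + c^2/2 - 6*c/5 + 8*exp(-7*c/5)/7


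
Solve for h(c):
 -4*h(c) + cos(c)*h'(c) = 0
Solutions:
 h(c) = C1*(sin(c)^2 + 2*sin(c) + 1)/(sin(c)^2 - 2*sin(c) + 1)


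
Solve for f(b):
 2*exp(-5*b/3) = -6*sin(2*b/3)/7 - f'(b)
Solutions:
 f(b) = C1 + 9*cos(2*b/3)/7 + 6*exp(-5*b/3)/5


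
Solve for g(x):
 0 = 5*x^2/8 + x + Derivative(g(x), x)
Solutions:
 g(x) = C1 - 5*x^3/24 - x^2/2


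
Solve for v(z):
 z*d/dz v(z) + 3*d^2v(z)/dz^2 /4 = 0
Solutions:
 v(z) = C1 + C2*erf(sqrt(6)*z/3)


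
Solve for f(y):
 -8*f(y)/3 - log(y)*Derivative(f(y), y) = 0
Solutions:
 f(y) = C1*exp(-8*li(y)/3)


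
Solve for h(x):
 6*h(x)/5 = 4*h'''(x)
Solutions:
 h(x) = C3*exp(10^(2/3)*3^(1/3)*x/10) + (C1*sin(10^(2/3)*3^(5/6)*x/20) + C2*cos(10^(2/3)*3^(5/6)*x/20))*exp(-10^(2/3)*3^(1/3)*x/20)


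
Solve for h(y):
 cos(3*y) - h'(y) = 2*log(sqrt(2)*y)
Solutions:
 h(y) = C1 - 2*y*log(y) - y*log(2) + 2*y + sin(3*y)/3


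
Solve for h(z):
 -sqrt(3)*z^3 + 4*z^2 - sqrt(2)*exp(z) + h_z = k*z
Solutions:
 h(z) = C1 + k*z^2/2 + sqrt(3)*z^4/4 - 4*z^3/3 + sqrt(2)*exp(z)


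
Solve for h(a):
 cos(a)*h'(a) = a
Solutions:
 h(a) = C1 + Integral(a/cos(a), a)


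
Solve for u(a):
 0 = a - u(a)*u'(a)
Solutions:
 u(a) = -sqrt(C1 + a^2)
 u(a) = sqrt(C1 + a^2)


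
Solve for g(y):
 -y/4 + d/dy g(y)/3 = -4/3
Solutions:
 g(y) = C1 + 3*y^2/8 - 4*y


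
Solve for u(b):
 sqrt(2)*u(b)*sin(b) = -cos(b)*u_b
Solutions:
 u(b) = C1*cos(b)^(sqrt(2))


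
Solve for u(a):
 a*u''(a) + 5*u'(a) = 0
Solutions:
 u(a) = C1 + C2/a^4


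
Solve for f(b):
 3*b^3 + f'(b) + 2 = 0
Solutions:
 f(b) = C1 - 3*b^4/4 - 2*b


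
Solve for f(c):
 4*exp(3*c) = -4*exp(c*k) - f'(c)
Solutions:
 f(c) = C1 - 4*exp(3*c)/3 - 4*exp(c*k)/k


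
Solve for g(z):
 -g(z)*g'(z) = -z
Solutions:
 g(z) = -sqrt(C1 + z^2)
 g(z) = sqrt(C1 + z^2)


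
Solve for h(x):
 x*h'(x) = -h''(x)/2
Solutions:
 h(x) = C1 + C2*erf(x)


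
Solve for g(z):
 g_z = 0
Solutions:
 g(z) = C1


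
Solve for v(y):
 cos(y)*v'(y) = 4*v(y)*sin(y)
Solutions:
 v(y) = C1/cos(y)^4


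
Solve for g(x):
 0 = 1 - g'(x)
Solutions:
 g(x) = C1 + x


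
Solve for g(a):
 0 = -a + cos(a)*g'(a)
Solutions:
 g(a) = C1 + Integral(a/cos(a), a)


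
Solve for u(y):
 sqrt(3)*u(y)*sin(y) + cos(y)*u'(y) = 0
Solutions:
 u(y) = C1*cos(y)^(sqrt(3))


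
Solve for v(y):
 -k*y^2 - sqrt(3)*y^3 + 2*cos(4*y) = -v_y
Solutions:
 v(y) = C1 + k*y^3/3 + sqrt(3)*y^4/4 - sin(4*y)/2


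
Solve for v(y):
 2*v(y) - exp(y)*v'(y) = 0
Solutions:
 v(y) = C1*exp(-2*exp(-y))


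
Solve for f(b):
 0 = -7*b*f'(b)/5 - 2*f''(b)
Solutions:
 f(b) = C1 + C2*erf(sqrt(35)*b/10)


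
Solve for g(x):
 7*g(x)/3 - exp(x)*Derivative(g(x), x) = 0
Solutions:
 g(x) = C1*exp(-7*exp(-x)/3)


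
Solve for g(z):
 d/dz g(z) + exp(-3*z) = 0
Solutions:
 g(z) = C1 + exp(-3*z)/3


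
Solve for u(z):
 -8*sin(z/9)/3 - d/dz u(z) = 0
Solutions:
 u(z) = C1 + 24*cos(z/9)


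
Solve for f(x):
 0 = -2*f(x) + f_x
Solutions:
 f(x) = C1*exp(2*x)


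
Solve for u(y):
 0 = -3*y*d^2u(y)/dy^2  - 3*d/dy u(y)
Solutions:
 u(y) = C1 + C2*log(y)


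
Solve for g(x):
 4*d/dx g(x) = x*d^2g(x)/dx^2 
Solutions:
 g(x) = C1 + C2*x^5


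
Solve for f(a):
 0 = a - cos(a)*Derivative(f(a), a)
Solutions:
 f(a) = C1 + Integral(a/cos(a), a)


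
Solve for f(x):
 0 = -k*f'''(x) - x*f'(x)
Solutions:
 f(x) = C1 + Integral(C2*airyai(x*(-1/k)^(1/3)) + C3*airybi(x*(-1/k)^(1/3)), x)


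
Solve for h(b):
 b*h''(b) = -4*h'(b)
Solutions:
 h(b) = C1 + C2/b^3


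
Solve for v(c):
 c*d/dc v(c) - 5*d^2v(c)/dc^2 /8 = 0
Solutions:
 v(c) = C1 + C2*erfi(2*sqrt(5)*c/5)


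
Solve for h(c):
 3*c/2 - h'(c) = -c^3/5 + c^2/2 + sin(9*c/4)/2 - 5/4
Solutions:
 h(c) = C1 + c^4/20 - c^3/6 + 3*c^2/4 + 5*c/4 + 2*cos(9*c/4)/9


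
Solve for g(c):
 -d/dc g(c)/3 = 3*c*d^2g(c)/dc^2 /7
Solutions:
 g(c) = C1 + C2*c^(2/9)


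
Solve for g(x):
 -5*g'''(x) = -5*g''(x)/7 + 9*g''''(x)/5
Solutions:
 g(x) = C1 + C2*x + C3*exp(5*x*(-35 + sqrt(1477))/126) + C4*exp(-5*x*(35 + sqrt(1477))/126)


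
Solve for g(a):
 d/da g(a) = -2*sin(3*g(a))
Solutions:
 g(a) = -acos((-C1 - exp(12*a))/(C1 - exp(12*a)))/3 + 2*pi/3
 g(a) = acos((-C1 - exp(12*a))/(C1 - exp(12*a)))/3


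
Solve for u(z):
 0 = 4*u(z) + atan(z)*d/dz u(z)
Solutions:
 u(z) = C1*exp(-4*Integral(1/atan(z), z))


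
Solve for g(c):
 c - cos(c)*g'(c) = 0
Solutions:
 g(c) = C1 + Integral(c/cos(c), c)


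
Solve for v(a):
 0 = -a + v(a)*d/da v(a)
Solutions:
 v(a) = -sqrt(C1 + a^2)
 v(a) = sqrt(C1 + a^2)


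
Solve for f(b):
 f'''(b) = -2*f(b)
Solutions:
 f(b) = C3*exp(-2^(1/3)*b) + (C1*sin(2^(1/3)*sqrt(3)*b/2) + C2*cos(2^(1/3)*sqrt(3)*b/2))*exp(2^(1/3)*b/2)


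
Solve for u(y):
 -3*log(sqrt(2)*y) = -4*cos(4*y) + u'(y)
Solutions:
 u(y) = C1 - 3*y*log(y) - 3*y*log(2)/2 + 3*y + sin(4*y)


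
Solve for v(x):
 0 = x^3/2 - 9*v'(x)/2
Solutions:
 v(x) = C1 + x^4/36


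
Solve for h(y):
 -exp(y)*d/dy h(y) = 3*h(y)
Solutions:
 h(y) = C1*exp(3*exp(-y))


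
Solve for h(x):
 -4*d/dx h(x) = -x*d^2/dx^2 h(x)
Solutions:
 h(x) = C1 + C2*x^5


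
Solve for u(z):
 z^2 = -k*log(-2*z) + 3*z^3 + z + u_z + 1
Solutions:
 u(z) = C1 + k*z*log(-z) - 3*z^4/4 + z^3/3 - z^2/2 + z*(-k + k*log(2) - 1)


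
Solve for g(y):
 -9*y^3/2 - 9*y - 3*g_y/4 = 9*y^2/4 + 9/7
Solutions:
 g(y) = C1 - 3*y^4/2 - y^3 - 6*y^2 - 12*y/7


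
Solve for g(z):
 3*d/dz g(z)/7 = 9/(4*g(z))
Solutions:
 g(z) = -sqrt(C1 + 42*z)/2
 g(z) = sqrt(C1 + 42*z)/2


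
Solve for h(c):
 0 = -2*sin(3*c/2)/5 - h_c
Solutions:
 h(c) = C1 + 4*cos(3*c/2)/15


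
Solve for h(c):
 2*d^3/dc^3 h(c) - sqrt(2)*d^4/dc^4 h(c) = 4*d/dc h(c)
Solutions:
 h(c) = C1 + C2*exp(c*(2/(3*sqrt(138) + 25*sqrt(2))^(1/3) + 2*sqrt(2) + (3*sqrt(138) + 25*sqrt(2))^(1/3))/6)*sin(sqrt(3)*c*(-(3*sqrt(138) + 25*sqrt(2))^(1/3) + 2/(3*sqrt(138) + 25*sqrt(2))^(1/3))/6) + C3*exp(c*(2/(3*sqrt(138) + 25*sqrt(2))^(1/3) + 2*sqrt(2) + (3*sqrt(138) + 25*sqrt(2))^(1/3))/6)*cos(sqrt(3)*c*(-(3*sqrt(138) + 25*sqrt(2))^(1/3) + 2/(3*sqrt(138) + 25*sqrt(2))^(1/3))/6) + C4*exp(c*(-(3*sqrt(138) + 25*sqrt(2))^(1/3) - 2/(3*sqrt(138) + 25*sqrt(2))^(1/3) + sqrt(2))/3)


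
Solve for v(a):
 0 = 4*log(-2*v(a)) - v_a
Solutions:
 -Integral(1/(log(-_y) + log(2)), (_y, v(a)))/4 = C1 - a


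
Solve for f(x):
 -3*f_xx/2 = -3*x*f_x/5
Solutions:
 f(x) = C1 + C2*erfi(sqrt(5)*x/5)


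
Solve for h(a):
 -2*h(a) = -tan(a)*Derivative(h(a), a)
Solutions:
 h(a) = C1*sin(a)^2


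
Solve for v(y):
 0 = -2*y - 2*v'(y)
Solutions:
 v(y) = C1 - y^2/2


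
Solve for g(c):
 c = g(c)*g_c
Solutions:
 g(c) = -sqrt(C1 + c^2)
 g(c) = sqrt(C1 + c^2)


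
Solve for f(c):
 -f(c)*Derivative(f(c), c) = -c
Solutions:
 f(c) = -sqrt(C1 + c^2)
 f(c) = sqrt(C1 + c^2)


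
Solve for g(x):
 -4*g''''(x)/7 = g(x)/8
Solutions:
 g(x) = (C1*sin(14^(1/4)*x/4) + C2*cos(14^(1/4)*x/4))*exp(-14^(1/4)*x/4) + (C3*sin(14^(1/4)*x/4) + C4*cos(14^(1/4)*x/4))*exp(14^(1/4)*x/4)


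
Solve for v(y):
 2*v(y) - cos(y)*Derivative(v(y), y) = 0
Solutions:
 v(y) = C1*(sin(y) + 1)/(sin(y) - 1)


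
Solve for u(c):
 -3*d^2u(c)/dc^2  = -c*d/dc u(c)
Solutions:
 u(c) = C1 + C2*erfi(sqrt(6)*c/6)


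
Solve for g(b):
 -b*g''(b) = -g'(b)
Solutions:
 g(b) = C1 + C2*b^2


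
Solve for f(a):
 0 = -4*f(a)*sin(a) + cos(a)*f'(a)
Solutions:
 f(a) = C1/cos(a)^4


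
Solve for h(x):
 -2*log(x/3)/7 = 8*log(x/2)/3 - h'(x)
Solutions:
 h(x) = C1 + 62*x*log(x)/21 - 62*x/21 - 8*x*log(2)/3 - 2*x*log(3)/7


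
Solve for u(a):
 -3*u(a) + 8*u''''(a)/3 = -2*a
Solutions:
 u(a) = C1*exp(-2^(1/4)*sqrt(3)*a/2) + C2*exp(2^(1/4)*sqrt(3)*a/2) + C3*sin(2^(1/4)*sqrt(3)*a/2) + C4*cos(2^(1/4)*sqrt(3)*a/2) + 2*a/3


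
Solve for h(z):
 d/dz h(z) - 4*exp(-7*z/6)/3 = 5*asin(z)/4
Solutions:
 h(z) = C1 + 5*z*asin(z)/4 + 5*sqrt(1 - z^2)/4 - 8*exp(-7*z/6)/7


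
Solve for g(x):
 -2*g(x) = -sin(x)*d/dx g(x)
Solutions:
 g(x) = C1*(cos(x) - 1)/(cos(x) + 1)


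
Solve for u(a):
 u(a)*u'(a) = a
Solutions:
 u(a) = -sqrt(C1 + a^2)
 u(a) = sqrt(C1 + a^2)


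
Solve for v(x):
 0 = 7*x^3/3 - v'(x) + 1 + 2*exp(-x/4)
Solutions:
 v(x) = C1 + 7*x^4/12 + x - 8*exp(-x/4)


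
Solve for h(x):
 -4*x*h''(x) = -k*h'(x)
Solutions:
 h(x) = C1 + x^(re(k)/4 + 1)*(C2*sin(log(x)*Abs(im(k))/4) + C3*cos(log(x)*im(k)/4))


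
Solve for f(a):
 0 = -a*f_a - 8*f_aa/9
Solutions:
 f(a) = C1 + C2*erf(3*a/4)


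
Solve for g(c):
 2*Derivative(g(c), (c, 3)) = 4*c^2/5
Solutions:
 g(c) = C1 + C2*c + C3*c^2 + c^5/150


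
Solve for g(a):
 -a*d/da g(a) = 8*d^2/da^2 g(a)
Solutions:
 g(a) = C1 + C2*erf(a/4)


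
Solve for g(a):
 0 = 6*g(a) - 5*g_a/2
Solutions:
 g(a) = C1*exp(12*a/5)


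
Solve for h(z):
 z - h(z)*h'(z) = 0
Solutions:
 h(z) = -sqrt(C1 + z^2)
 h(z) = sqrt(C1 + z^2)


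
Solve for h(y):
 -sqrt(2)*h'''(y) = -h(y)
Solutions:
 h(y) = C3*exp(2^(5/6)*y/2) + (C1*sin(2^(5/6)*sqrt(3)*y/4) + C2*cos(2^(5/6)*sqrt(3)*y/4))*exp(-2^(5/6)*y/4)


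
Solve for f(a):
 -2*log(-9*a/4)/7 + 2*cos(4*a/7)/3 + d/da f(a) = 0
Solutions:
 f(a) = C1 + 2*a*log(-a)/7 - 4*a*log(2)/7 - 2*a/7 + 4*a*log(3)/7 - 7*sin(4*a/7)/6


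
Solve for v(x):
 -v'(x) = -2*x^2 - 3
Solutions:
 v(x) = C1 + 2*x^3/3 + 3*x


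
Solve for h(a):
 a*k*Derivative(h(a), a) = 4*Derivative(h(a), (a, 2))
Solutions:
 h(a) = Piecewise((-sqrt(2)*sqrt(pi)*C1*erf(sqrt(2)*a*sqrt(-k)/4)/sqrt(-k) - C2, (k > 0) | (k < 0)), (-C1*a - C2, True))


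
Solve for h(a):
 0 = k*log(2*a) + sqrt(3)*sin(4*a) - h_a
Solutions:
 h(a) = C1 + a*k*(log(a) - 1) + a*k*log(2) - sqrt(3)*cos(4*a)/4


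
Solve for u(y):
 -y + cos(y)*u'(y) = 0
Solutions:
 u(y) = C1 + Integral(y/cos(y), y)


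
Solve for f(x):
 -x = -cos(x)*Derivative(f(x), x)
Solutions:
 f(x) = C1 + Integral(x/cos(x), x)


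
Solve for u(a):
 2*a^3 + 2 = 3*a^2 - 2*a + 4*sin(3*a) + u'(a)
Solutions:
 u(a) = C1 + a^4/2 - a^3 + a^2 + 2*a + 4*cos(3*a)/3


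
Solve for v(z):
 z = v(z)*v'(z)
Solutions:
 v(z) = -sqrt(C1 + z^2)
 v(z) = sqrt(C1 + z^2)


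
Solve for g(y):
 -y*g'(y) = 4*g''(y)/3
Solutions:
 g(y) = C1 + C2*erf(sqrt(6)*y/4)


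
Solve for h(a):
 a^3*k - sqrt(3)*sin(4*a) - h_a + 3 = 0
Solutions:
 h(a) = C1 + a^4*k/4 + 3*a + sqrt(3)*cos(4*a)/4


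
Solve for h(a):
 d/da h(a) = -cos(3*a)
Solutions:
 h(a) = C1 - sin(3*a)/3


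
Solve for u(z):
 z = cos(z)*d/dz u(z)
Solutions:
 u(z) = C1 + Integral(z/cos(z), z)


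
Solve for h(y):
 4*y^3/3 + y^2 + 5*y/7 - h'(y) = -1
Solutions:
 h(y) = C1 + y^4/3 + y^3/3 + 5*y^2/14 + y


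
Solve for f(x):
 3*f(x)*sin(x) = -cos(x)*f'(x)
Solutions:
 f(x) = C1*cos(x)^3


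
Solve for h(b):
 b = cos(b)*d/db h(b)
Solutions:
 h(b) = C1 + Integral(b/cos(b), b)


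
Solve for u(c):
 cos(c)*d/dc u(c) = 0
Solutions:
 u(c) = C1


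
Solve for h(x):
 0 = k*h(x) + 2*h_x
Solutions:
 h(x) = C1*exp(-k*x/2)


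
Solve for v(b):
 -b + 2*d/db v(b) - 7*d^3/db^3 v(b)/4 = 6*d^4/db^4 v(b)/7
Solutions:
 v(b) = C1 + C2*exp(-b*(343*7^(2/3)/(4176*sqrt(102) + 45401)^(1/3) + 7^(1/3)*(4176*sqrt(102) + 45401)^(1/3) + 98)/144)*sin(sqrt(3)*7^(1/3)*b*(-(4176*sqrt(102) + 45401)^(1/3) + 343*7^(1/3)/(4176*sqrt(102) + 45401)^(1/3))/144) + C3*exp(-b*(343*7^(2/3)/(4176*sqrt(102) + 45401)^(1/3) + 7^(1/3)*(4176*sqrt(102) + 45401)^(1/3) + 98)/144)*cos(sqrt(3)*7^(1/3)*b*(-(4176*sqrt(102) + 45401)^(1/3) + 343*7^(1/3)/(4176*sqrt(102) + 45401)^(1/3))/144) + C4*exp(b*(-49 + 343*7^(2/3)/(4176*sqrt(102) + 45401)^(1/3) + 7^(1/3)*(4176*sqrt(102) + 45401)^(1/3))/72) + b^2/4


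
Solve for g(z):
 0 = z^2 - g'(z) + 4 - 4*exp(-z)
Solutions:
 g(z) = C1 + z^3/3 + 4*z + 4*exp(-z)


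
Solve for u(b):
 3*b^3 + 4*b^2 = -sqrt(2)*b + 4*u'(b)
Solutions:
 u(b) = C1 + 3*b^4/16 + b^3/3 + sqrt(2)*b^2/8


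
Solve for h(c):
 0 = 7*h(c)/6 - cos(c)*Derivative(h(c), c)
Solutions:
 h(c) = C1*(sin(c) + 1)^(7/12)/(sin(c) - 1)^(7/12)


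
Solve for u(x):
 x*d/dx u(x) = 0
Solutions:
 u(x) = C1


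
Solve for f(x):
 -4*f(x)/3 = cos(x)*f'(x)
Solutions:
 f(x) = C1*(sin(x) - 1)^(2/3)/(sin(x) + 1)^(2/3)


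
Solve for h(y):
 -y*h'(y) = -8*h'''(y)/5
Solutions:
 h(y) = C1 + Integral(C2*airyai(5^(1/3)*y/2) + C3*airybi(5^(1/3)*y/2), y)


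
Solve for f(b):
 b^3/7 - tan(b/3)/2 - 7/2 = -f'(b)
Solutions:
 f(b) = C1 - b^4/28 + 7*b/2 - 3*log(cos(b/3))/2


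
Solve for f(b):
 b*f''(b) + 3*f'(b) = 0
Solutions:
 f(b) = C1 + C2/b^2


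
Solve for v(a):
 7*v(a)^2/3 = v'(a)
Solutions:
 v(a) = -3/(C1 + 7*a)


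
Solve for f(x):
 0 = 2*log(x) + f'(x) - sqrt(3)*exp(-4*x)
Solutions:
 f(x) = C1 - 2*x*log(x) + 2*x - sqrt(3)*exp(-4*x)/4


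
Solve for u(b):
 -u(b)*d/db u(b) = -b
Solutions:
 u(b) = -sqrt(C1 + b^2)
 u(b) = sqrt(C1 + b^2)


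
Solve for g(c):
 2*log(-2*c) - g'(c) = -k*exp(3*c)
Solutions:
 g(c) = C1 + 2*c*log(-c) + 2*c*(-1 + log(2)) + k*exp(3*c)/3


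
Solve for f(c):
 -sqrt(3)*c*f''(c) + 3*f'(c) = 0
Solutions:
 f(c) = C1 + C2*c^(1 + sqrt(3))


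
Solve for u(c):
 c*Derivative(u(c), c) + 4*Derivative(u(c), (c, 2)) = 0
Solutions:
 u(c) = C1 + C2*erf(sqrt(2)*c/4)


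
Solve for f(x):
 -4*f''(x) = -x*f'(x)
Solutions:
 f(x) = C1 + C2*erfi(sqrt(2)*x/4)


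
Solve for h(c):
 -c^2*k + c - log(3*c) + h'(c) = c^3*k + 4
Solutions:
 h(c) = C1 + c^4*k/4 + c^3*k/3 - c^2/2 + c*log(c) + c*log(3) + 3*c


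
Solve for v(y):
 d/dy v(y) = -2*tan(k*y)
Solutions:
 v(y) = C1 - 2*Piecewise((-log(cos(k*y))/k, Ne(k, 0)), (0, True))


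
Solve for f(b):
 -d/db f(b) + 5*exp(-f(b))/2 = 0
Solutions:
 f(b) = log(C1 + 5*b/2)


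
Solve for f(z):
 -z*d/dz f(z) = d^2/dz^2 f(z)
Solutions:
 f(z) = C1 + C2*erf(sqrt(2)*z/2)


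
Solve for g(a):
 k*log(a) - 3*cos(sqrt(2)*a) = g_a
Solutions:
 g(a) = C1 + a*k*(log(a) - 1) - 3*sqrt(2)*sin(sqrt(2)*a)/2


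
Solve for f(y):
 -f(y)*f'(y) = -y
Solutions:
 f(y) = -sqrt(C1 + y^2)
 f(y) = sqrt(C1 + y^2)


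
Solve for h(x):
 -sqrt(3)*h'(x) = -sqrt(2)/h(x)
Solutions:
 h(x) = -sqrt(C1 + 6*sqrt(6)*x)/3
 h(x) = sqrt(C1 + 6*sqrt(6)*x)/3


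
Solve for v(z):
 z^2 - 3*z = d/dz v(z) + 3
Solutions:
 v(z) = C1 + z^3/3 - 3*z^2/2 - 3*z


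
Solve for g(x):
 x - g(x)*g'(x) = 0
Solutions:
 g(x) = -sqrt(C1 + x^2)
 g(x) = sqrt(C1 + x^2)


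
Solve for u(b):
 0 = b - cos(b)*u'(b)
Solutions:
 u(b) = C1 + Integral(b/cos(b), b)


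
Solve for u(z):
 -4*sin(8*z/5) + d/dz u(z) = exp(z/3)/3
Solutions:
 u(z) = C1 + exp(z/3) - 5*cos(8*z/5)/2


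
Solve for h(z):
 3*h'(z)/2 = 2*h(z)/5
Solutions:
 h(z) = C1*exp(4*z/15)


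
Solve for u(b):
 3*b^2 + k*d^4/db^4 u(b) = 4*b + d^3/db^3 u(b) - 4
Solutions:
 u(b) = C1 + C2*b + C3*b^2 + C4*exp(b/k) + b^5/20 + b^4*(3*k - 2)/12 + b^3*(k^2 - 2*k/3 + 2/3)


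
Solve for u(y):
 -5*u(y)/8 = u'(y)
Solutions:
 u(y) = C1*exp(-5*y/8)
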